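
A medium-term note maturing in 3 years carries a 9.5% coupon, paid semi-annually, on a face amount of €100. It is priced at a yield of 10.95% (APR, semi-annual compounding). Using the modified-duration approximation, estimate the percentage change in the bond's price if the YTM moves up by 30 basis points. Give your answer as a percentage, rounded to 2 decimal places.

Periodic yield y = 0.05475. Modified duration first:
  t   CF        PV=CF/(1+0.05475)^t    t·PV
  1         4.75         4.5034         4.5034
  2         4.75         4.2697         8.5393
  3         4.75         4.0480        12.1441
  4         4.75         3.8379        15.3517
  5         4.75         3.6387        18.1935
  6       104.75        76.0776       456.4656
  Σ                     96.3754       515.1977
P = 96.3754; D_Mac = 5.34574 half-year periods = 2.67287 yrs; D_mod = 2.67287/(1+0.05475) = 2.53413 yrs.
ΔP/P ≈ -D_mod · Δy = -2.53413 × (+0.003) = -0.007602 = -0.7602%.

-0.76%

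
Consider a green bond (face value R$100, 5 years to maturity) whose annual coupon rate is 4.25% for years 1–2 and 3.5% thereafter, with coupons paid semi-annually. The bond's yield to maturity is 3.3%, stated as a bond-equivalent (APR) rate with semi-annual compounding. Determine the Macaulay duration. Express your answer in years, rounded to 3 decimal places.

4.585 years

Periodic yield y = 0.0165. Discount each cash flow and weight by its period:
  t   CF        PV=CF/(1+0.0165)^t    t·PV
  1        2.125         2.0905         2.0905
  2        2.125         2.0566         4.1131
  3        2.125         2.0232         6.0696
  4        2.125         1.9903         7.9614
  5        1.750         1.6125         8.0625
  6        1.750         1.5863         9.5180
  7        1.750         1.5606        10.9241
  8        1.750         1.5352        12.2820
  9        1.750         1.5103        13.5930
  10     101.750        86.3894       863.8943
  Σ                    102.3550       938.5084
Price P = Σ PV = 102.3550.
Macaulay duration = Σ(t·PV) / P = 938.5084 / 102.3550 = 9.16915 half-year periods.
In years: 9.16915 / 2 = 4.58457 years.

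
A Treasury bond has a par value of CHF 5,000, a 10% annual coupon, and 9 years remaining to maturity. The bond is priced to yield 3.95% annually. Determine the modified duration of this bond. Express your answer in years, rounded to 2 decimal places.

6.55 years

Periodic yield y = 0.0395. First find Macaulay duration:
  t   CF        PV=CF/(1+0.0395)^t    t·PV
  1       500.00       481.0005       481.0005
  2       500.00       462.7229       925.4459
  3       500.00       445.1399     1,335.4197
  4       500.00       428.2250     1,712.9000
  5       500.00       411.9529     2,059.7644
  6       500.00       396.2991     2,377.7944
  7       500.00       381.2401     2,668.6805
  8       500.00       366.7533     2,934.0266
  9     5,500.00     3,880.9875    34,928.8877
  Σ                  7,254.3212    49,423.9196
P = 7,254.3212; Macaulay duration = 49,423.9196 / 7,254.3212 = 6.81303 years.
Modified duration = D_Mac / (1 + y) = 6.81303 / 1.0395 = 6.55414 years.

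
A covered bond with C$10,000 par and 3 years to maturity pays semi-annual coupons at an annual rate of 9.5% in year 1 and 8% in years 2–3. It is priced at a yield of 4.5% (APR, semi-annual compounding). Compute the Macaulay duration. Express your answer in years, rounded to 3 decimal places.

2.714 years

Periodic yield y = 0.0225. Discount each cash flow and weight by its period:
  t   CF        PV=CF/(1+0.0225)^t    t·PV
  1       475.00       464.5477       464.5477
  2       475.00       454.3254       908.6507
  3       400.00       374.1709     1,122.5128
  4       400.00       365.9373     1,463.7494
  5       400.00       357.8849     1,789.4246
  6    10,400.00     9,100.2524    54,601.5146
  Σ                 11,117.1187    60,350.3997
Price P = Σ PV = 11,117.1187.
Macaulay duration = Σ(t·PV) / P = 60,350.3997 / 11,117.1187 = 5.42860 half-year periods.
In years: 5.42860 / 2 = 2.71430 years.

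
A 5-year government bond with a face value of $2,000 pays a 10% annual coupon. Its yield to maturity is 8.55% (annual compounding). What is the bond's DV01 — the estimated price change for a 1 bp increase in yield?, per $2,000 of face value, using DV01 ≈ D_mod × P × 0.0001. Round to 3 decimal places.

$0.817

Periodic yield y = 0.0855.
  t   CF        PV=CF/(1+0.0855)^t    t·PV
  1       200.00       184.2469       184.2469
  2       200.00       169.7346       339.4692
  3       200.00       156.3653       469.0960
  4       200.00       144.0491       576.1966
  5     2,200.00     1,459.7334     7,298.6669
  Σ                  2,114.1294     8,867.6756
P = 2,114.1294; D_Mac = 4.19448 yrs; D_mod = 3.86410 yrs.
DV01 ≈ 3.86410 × 2,114.1294 × 0.0001 = 0.816921.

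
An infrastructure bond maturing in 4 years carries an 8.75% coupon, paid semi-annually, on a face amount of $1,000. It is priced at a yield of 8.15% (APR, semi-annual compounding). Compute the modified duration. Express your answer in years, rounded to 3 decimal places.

3.330 years

Periodic yield y = 0.04075. First find Macaulay duration:
  t   CF        PV=CF/(1+0.04075)^t    t·PV
  1        43.75        42.0370        42.0370
  2        43.75        40.3911        80.7821
  3        43.75        38.8096       116.4287
  4        43.75        37.2900       149.1600
  5        43.75        35.8299       179.1496
  6        43.75        34.4270       206.5622
  7        43.75        33.0791       231.5534
  8     1,043.75       758.2722     6,066.1776
  Σ                  1,020.1358     7,071.8506
P = 1,020.1358; Macaulay duration = 7,071.8506 / 1,020.1358 = 6.93226 half-year periods = 3.46613 years.
Modified duration = D_Mac / (1 + y) = 3.46613 / 1.04075 = 3.33042 years.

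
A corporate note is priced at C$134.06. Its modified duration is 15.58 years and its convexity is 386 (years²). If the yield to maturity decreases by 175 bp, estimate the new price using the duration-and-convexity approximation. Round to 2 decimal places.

Duration effect: -D_mod·Δy = -15.58 × (-0.0175) = +0.272650
Convexity effect: ½·C·(Δy)² = 0.5 × 386 × (-0.0175)² = +0.05910625
ΔP/P ≈ +0.272650 + 0.05910625 = +0.33175625
New price ≈ 134.06 × (1 + 0.33175625) = 178.535242875.

C$178.54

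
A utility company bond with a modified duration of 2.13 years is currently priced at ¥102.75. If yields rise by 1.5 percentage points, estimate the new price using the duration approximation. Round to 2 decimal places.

¥99.47

Duration approximation: ΔP/P ≈ -D_mod · Δy = -2.13 × (+0.015) = -0.031950.
New price ≈ 102.75 × (1 - 0.031950) = 99.4671375.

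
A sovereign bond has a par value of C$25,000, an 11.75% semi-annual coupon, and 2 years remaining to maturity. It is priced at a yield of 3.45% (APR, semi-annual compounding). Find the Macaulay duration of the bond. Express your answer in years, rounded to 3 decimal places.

1.852 years

Periodic yield y = 0.01725. Discount each cash flow and weight by its period:
  t   CF        PV=CF/(1+0.01725)^t    t·PV
  1     1,468.75     1,443.8437     1,443.8437
  2     1,468.75     1,419.3597     2,838.7195
  3     1,468.75     1,395.2910     4,185.8729
  4    26,468.75    24,718.5299    98,874.1196
  Σ                 28,977.0243   107,342.5556
Price P = Σ PV = 28,977.0243.
Macaulay duration = Σ(t·PV) / P = 107,342.5556 / 28,977.0243 = 3.70440 half-year periods.
In years: 3.70440 / 2 = 1.85220 years.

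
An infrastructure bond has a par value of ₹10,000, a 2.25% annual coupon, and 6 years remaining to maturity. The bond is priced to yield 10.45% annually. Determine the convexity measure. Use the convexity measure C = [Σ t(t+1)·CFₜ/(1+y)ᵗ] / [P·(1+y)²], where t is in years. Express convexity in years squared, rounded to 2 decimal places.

With y = 0.1045:
  t   CF        PV=CF/(1+0.1045)^t    t·PV        t(t+1)·PV
  1       225.00       203.7121       203.7121         407.4242
  2       225.00       184.4383       368.8766       1,106.6297
  3       225.00       166.9880       500.9641       2,003.8564
  4       225.00       151.1888       604.7552       3,023.7761
  5       225.00       136.8844       684.4219       4,106.5316
  6    10,225.00     5,632.0823    33,792.4940     236,547.4583
  Σ                  6,475.2939    36,155.2240     247,195.6763
P = 6,475.2939.
Convexity = Σ t(t+1)·PV / [P·(1+y)²] = 247,195.6763 / (6,475.2939 × 1.219920) = 31.29320.

31.29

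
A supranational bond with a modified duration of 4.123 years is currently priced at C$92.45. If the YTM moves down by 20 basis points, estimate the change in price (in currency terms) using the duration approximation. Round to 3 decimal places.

Duration approximation: ΔP/P ≈ -D_mod · Δy = -4.123 × (-0.002) = +0.008246.
ΔP ≈ 92.45 × (+0.008246) = +0.7623427.

+C$0.762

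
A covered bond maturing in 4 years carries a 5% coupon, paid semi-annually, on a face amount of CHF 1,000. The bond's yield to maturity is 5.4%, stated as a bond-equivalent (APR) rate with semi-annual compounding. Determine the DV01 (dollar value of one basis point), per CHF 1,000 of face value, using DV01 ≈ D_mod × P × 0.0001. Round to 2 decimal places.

Periodic yield y = 0.027.
  t   CF        PV=CF/(1+0.027)^t    t·PV
  1        25.00        24.3427        24.3427
  2        25.00        23.7028        47.4055
  3        25.00        23.0796        69.2389
  4        25.00        22.4729        89.8914
  5        25.00        21.8820       109.4102
  6        25.00        21.3068       127.8405
  7        25.00        20.7466       145.2262
  8     1,025.00       828.2478     6,625.9828
  Σ                    985.7812     7,239.3383
P = 985.7812; D_Mac = 7.34376 half-year periods = 3.67188 yrs; D_mod = 3.57534 yrs.
DV01 ≈ 3.57534 × 985.7812 × 0.0001 = 0.352451.

CHF 0.35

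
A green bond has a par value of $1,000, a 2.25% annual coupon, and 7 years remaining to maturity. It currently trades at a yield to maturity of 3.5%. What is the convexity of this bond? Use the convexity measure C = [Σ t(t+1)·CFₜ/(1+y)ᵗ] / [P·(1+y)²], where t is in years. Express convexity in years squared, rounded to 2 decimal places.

With y = 0.035:
  t   CF        PV=CF/(1+0.035)^t    t·PV        t(t+1)·PV
  1        22.50        21.7391        21.7391          43.4783
  2        22.50        21.0040        42.0080         126.0239
  3        22.50        20.2937        60.8811         243.5245
  4        22.50        19.6075        78.4298         392.1490
  5        22.50        18.9444        94.7220         568.3319
  6        22.50        18.3038       109.8226         768.7581
  7     1,022.50       803.6758     5,625.7303      45,005.8424
  Σ                    923.5682     6,033.3329      47,148.1081
P = 923.5682.
Convexity = Σ t(t+1)·PV / [P·(1+y)²] = 47,148.1081 / (923.5682 × 1.071225) = 47.65567.

47.66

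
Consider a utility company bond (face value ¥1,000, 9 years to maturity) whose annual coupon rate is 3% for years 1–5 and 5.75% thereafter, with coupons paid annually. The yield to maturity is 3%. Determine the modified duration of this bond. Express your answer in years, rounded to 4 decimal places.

7.7423 years

Periodic yield y = 0.03. First find Macaulay duration:
  t   CF        PV=CF/(1+0.03)^t    t·PV
  1        30.00        29.1262        29.1262
  2        30.00        28.2779        56.5558
  3        30.00        27.4542        82.3627
  4        30.00        26.6546       106.6184
  5        30.00        25.8783       129.3913
  6        57.50        48.1553       288.9321
  7        57.50        46.7528       327.2693
  8        57.50        45.3910       363.1282
  9     1,057.50       810.4857     7,294.3713
  Σ                  1,088.1760     8,677.7554
P = 1,088.1760; Macaulay duration = 8,677.7554 / 1,088.1760 = 7.97459 years.
Modified duration = D_Mac / (1 + y) = 7.97459 / 1.03 = 7.74232 years.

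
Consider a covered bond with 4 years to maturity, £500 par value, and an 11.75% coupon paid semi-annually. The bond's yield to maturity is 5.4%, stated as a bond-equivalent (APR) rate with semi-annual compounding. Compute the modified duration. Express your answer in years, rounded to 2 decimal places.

3.29 years

Periodic yield y = 0.027. First find Macaulay duration:
  t   CF        PV=CF/(1+0.027)^t    t·PV
  1       29.375        28.6027        28.6027
  2       29.375        27.8508        55.7015
  3       29.375        27.1186        81.3557
  4       29.375        26.4056       105.6224
  5       29.375        25.7114       128.5570
  6       29.375        25.0354       150.2126
  7       29.375        24.3773       170.6408
  8      529.375       427.7597     3,422.0777
  Σ                    612.8614     4,142.7704
P = 612.8614; Macaulay duration = 4,142.7704 / 612.8614 = 6.75972 half-year periods = 3.37986 years.
Modified duration = D_Mac / (1 + y) = 3.37986 / 1.027 = 3.29100 years.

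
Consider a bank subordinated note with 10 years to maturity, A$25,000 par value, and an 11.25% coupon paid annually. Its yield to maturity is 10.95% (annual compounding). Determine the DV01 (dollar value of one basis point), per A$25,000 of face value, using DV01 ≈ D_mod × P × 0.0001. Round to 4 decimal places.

Periodic yield y = 0.1095.
  t   CF        PV=CF/(1+0.1095)^t    t·PV
  1     2,812.50     2,534.9256     2,534.9256
  2     2,812.50     2,284.7460     4,569.4919
  3     2,812.50     2,059.2573     6,177.7719
  4     2,812.50     1,856.0228     7,424.0912
  5     2,812.50     1,672.8461     8,364.2307
  6     2,812.50     1,507.7478     9,046.4866
  7     2,812.50     1,358.9435     9,512.6042
  8     2,812.50     1,224.8251     9,798.6008
  9     2,812.50     1,103.9433     9,935.4898
  10   27,812.50     9,839.3625    98,393.6254
  Σ                 25,442.6200   165,757.3180
P = 25,442.6200; D_Mac = 6.51495 yrs; D_mod = 5.87197 yrs.
DV01 ≈ 5.87197 × 25,442.6200 × 0.0001 = 14.939821.

A$14.9398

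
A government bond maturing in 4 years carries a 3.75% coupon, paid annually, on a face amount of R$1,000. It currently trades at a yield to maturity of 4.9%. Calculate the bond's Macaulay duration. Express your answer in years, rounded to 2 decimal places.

3.78 years

Periodic yield y = 0.049. Discount each cash flow and weight by its year:
  t   CF        PV=CF/(1+0.049)^t    t·PV
  1        37.50        35.7483        35.7483
  2        37.50        34.0785        68.1570
  3        37.50        32.4866        97.4599
  4     1,037.50       856.8132     3,427.2528
  Σ                    959.1267     3,628.6181
Price P = Σ PV = 959.1267.
Macaulay duration = Σ(t·PV) / P = 3,628.6181 / 959.1267 = 3.78325 years.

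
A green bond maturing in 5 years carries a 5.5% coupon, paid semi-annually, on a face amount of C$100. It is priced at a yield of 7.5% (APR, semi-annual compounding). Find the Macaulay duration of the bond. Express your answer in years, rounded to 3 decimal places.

4.409 years

Periodic yield y = 0.0375. Discount each cash flow and weight by its period:
  t   CF        PV=CF/(1+0.0375)^t    t·PV
  1         2.75         2.6506         2.6506
  2         2.75         2.5548         5.1096
  3         2.75         2.4625         7.3874
  4         2.75         2.3735         9.4938
  5         2.75         2.2877        11.4383
  6         2.75         2.2050        13.2299
  7         2.75         2.1253        14.8770
  8         2.75         2.0485        16.3877
  9         2.75         1.9744        17.7698
  10      102.75        71.1051       711.0510
  Σ                     91.7872       809.3950
Price P = Σ PV = 91.7872.
Macaulay duration = Σ(t·PV) / P = 809.3950 / 91.7872 = 8.81817 half-year periods.
In years: 8.81817 / 2 = 4.40908 years.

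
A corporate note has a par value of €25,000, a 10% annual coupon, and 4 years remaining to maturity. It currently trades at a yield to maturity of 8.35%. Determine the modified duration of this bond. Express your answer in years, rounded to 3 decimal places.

3.231 years

Periodic yield y = 0.0835. First find Macaulay duration:
  t   CF        PV=CF/(1+0.0835)^t    t·PV
  1     2,500.00     2,307.3373     2,307.3373
  2     2,500.00     2,129.5222     4,259.0445
  3     2,500.00     1,965.4105     5,896.2314
  4    27,500.00    19,953.4056    79,813.6225
  Σ                 26,355.6756    92,276.2356
P = 26,355.6756; Macaulay duration = 92,276.2356 / 26,355.6756 = 3.50119 years.
Modified duration = D_Mac / (1 + y) = 3.50119 / 1.0835 = 3.23137 years.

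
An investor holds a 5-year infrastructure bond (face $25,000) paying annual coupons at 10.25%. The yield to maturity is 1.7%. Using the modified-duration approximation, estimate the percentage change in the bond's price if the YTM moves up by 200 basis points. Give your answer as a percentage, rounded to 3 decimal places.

-8.447%

Periodic yield y = 0.017. Modified duration first:
  t   CF        PV=CF/(1+0.017)^t    t·PV
  1     2,562.50     2,519.6657     2,519.6657
  2     2,562.50     2,477.5474     4,955.0948
  3     2,562.50     2,436.1331     7,308.3993
  4     2,562.50     2,395.4111     9,581.6445
  5    27,562.50    25,334.5878   126,672.9389
  Σ                 35,163.3451   151,037.7432
P = 35,163.3451; D_Mac = 4.29532 yrs; D_mod = 4.29532/(1+0.017) = 4.22352 yrs.
ΔP/P ≈ -D_mod · Δy = -4.22352 × (+0.02) = -0.084470 = -8.4470%.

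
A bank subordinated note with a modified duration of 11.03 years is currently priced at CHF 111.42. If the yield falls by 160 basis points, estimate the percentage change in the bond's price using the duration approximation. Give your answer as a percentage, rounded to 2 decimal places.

Duration approximation: ΔP/P ≈ -D_mod · Δy = -11.03 × (-0.016) = +0.176480.
As a percentage: +17.6480%.

+17.65%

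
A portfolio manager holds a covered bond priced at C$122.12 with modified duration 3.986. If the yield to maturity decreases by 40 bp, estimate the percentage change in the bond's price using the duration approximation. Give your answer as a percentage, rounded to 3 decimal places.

+1.594%

Duration approximation: ΔP/P ≈ -D_mod · Δy = -3.986 × (-0.004) = +0.015944.
As a percentage: +1.5944%.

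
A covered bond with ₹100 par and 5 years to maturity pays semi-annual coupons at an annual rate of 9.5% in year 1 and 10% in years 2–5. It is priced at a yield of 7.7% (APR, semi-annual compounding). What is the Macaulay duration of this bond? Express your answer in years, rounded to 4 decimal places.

4.1161 years

Periodic yield y = 0.0385. Discount each cash flow and weight by its period:
  t   CF        PV=CF/(1+0.0385)^t    t·PV
  1         4.75         4.5739         4.5739
  2         4.75         4.4043         8.8087
  3         5.00         4.4643        13.3928
  4         5.00         4.2988        17.1951
  5         5.00         4.1394        20.6970
  6         5.00         3.9859        23.9157
  7         5.00         3.8382        26.8672
  8         5.00         3.6959        29.5670
  9         5.00         3.5589        32.0298
  10      105.00        71.9655       719.6549
  Σ                    108.9250       896.7021
Price P = Σ PV = 108.9250.
Macaulay duration = Σ(t·PV) / P = 896.7021 / 108.9250 = 8.23229 half-year periods.
In years: 8.23229 / 2 = 4.11614 years.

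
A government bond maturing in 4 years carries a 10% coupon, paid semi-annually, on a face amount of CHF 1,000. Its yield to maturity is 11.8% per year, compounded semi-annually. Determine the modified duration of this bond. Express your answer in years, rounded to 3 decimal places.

Periodic yield y = 0.059. First find Macaulay duration:
  t   CF        PV=CF/(1+0.059)^t    t·PV
  1        50.00        47.2144        47.2144
  2        50.00        44.5839        89.1678
  3        50.00        42.1000       126.3000
  4        50.00        39.7545       159.0180
  5        50.00        37.5396       187.6982
  6        50.00        35.4482       212.6892
  7        50.00        33.4733       234.3130
  8     1,050.00       663.7761     5,310.2089
  Σ                    943.8900     6,366.6094
P = 943.8900; Macaulay duration = 6,366.6094 / 943.8900 = 6.74508 half-year periods = 3.37254 years.
Modified duration = D_Mac / (1 + y) = 3.37254 / 1.059 = 3.18464 years.

3.185 years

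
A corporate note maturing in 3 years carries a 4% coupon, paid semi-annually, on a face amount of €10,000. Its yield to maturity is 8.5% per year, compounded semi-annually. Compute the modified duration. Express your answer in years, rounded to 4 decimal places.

2.7296 years

Periodic yield y = 0.0425. First find Macaulay duration:
  t   CF        PV=CF/(1+0.0425)^t    t·PV
  1       200.00       191.8465       191.8465
  2       200.00       184.0254       368.0509
  3       200.00       176.5232       529.5696
  4       200.00       169.3268       677.3073
  5       200.00       162.4238       812.1190
  6    10,200.00     7,945.9127    47,675.4763
  Σ                  8,830.0585    50,254.3696
P = 8,830.0585; Macaulay duration = 50,254.3696 / 8,830.0585 = 5.69128 half-year periods = 2.84564 years.
Modified duration = D_Mac / (1 + y) = 2.84564 / 1.0425 = 2.72963 years.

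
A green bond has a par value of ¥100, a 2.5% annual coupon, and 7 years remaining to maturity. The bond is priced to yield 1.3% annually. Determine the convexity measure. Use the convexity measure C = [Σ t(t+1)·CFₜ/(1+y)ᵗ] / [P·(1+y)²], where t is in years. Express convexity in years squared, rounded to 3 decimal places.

With y = 0.013:
  t   CF        PV=CF/(1+0.013)^t    t·PV        t(t+1)·PV
  1         2.50         2.4679         2.4679           4.9358
  2         2.50         2.4362         4.8725          14.6175
  3         2.50         2.4050         7.2149          28.8598
  4         2.50         2.3741         9.4965          47.4824
  5         2.50         2.3437        11.7183          70.3095
  6         2.50         2.3136        13.8814          97.1701
  7       102.50        93.6392       655.4745       5,243.7958
  Σ                    107.9797       705.1260       5,507.1709
P = 107.9797.
Convexity = Σ t(t+1)·PV / [P·(1+y)²] = 5,507.1709 / (107.9797 × 1.026169) = 49.70128.

49.701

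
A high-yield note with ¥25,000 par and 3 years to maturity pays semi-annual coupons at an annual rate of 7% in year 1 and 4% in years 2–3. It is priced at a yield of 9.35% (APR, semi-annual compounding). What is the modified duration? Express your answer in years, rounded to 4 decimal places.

2.6534 years

Periodic yield y = 0.04675. First find Macaulay duration:
  t   CF        PV=CF/(1+0.04675)^t    t·PV
  1       875.00       835.9207       835.9207
  2       875.00       798.5868     1,597.1736
  3       500.00       435.9544     1,307.8633
  4       500.00       416.4838     1,665.9352
  5       500.00       397.8828     1,989.4140
  6    25,500.00    19,385.7391   116,314.4345
  Σ                 22,270.5676   123,710.7412
P = 22,270.5676; Macaulay duration = 123,710.7412 / 22,270.5676 = 5.55490 half-year periods = 2.77745 years.
Modified duration = D_Mac / (1 + y) = 2.77745 / 1.04675 = 2.65340 years.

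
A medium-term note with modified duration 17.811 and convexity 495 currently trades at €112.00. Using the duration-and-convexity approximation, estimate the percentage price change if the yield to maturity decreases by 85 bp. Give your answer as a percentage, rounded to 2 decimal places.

+16.93%

Duration effect: -D_mod·Δy = -17.811 × (-0.0085) = +0.1513935
Convexity effect: ½·C·(Δy)² = 0.5 × 495 × (-0.0085)² = +0.017881875
ΔP/P ≈ +0.1513935 + 0.017881875 = +0.169275375
= +16.9275375%.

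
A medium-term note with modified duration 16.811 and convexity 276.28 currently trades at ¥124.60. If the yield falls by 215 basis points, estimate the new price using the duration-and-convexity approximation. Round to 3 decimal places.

Duration effect: -D_mod·Δy = -16.811 × (-0.0215) = +0.3614365
Convexity effect: ½·C·(Δy)² = 0.5 × 276.28 × (-0.0215)² = +0.063855215
ΔP/P ≈ +0.3614365 + 0.063855215 = +0.425291715
New price ≈ 124.60 × (1 + 0.425291715) = 177.591347689.

¥177.591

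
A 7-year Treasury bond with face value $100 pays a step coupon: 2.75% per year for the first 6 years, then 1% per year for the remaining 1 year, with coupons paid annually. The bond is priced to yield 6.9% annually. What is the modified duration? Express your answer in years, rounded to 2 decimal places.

5.95 years

Periodic yield y = 0.069. First find Macaulay duration:
  t   CF        PV=CF/(1+0.069)^t    t·PV
  1         2.75         2.5725         2.5725
  2         2.75         2.4065         4.8129
  3         2.75         2.2511         6.7534
  4         2.75         2.1058         8.4233
  5         2.75         1.9699         9.8495
  6         2.75         1.8428        11.0565
  7       101.00        63.3107       443.1752
  Σ                     76.4593       486.6433
P = 76.4593; Macaulay duration = 486.6433 / 76.4593 = 6.36474 years.
Modified duration = D_Mac / (1 + y) = 6.36474 / 1.069 = 5.95392 years.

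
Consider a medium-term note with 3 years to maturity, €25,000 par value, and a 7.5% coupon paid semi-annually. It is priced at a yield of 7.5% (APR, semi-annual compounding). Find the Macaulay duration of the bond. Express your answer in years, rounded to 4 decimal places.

2.7416 years

Periodic yield y = 0.0375. Discount each cash flow and weight by its period:
  t   CF        PV=CF/(1+0.0375)^t    t·PV
  1       937.50       903.6145       903.6145
  2       937.50       870.9537     1,741.9074
  3       937.50       839.4734     2,518.4203
  4       937.50       809.1310     3,236.5241
  5       937.50       779.8853     3,899.4266
  6    25,937.50    20,796.9421   124,781.6523
  Σ                 25,000.0000   137,081.5452
Price P = Σ PV = 25,000.0000.
Macaulay duration = Σ(t·PV) / P = 137,081.5452 / 25,000.0000 = 5.48326 half-year periods.
In years: 5.48326 / 2 = 2.74163 years.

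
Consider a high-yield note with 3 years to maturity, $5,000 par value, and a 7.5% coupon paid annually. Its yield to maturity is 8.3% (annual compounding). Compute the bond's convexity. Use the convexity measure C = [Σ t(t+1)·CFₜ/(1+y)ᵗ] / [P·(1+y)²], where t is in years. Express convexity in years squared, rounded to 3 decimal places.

With y = 0.083:
  t   CF        PV=CF/(1+0.083)^t    t·PV        t(t+1)·PV
  1       375.00       346.2604       346.2604         692.5208
  2       375.00       319.7233       639.4467       1,918.3401
  3     5,375.00     4,231.4879    12,694.4636      50,777.8543
  Σ                  4,897.4716    13,680.1707      53,388.7151
P = 4,897.4716.
Convexity = Σ t(t+1)·PV / [P·(1+y)²] = 53,388.7151 / (4,897.4716 × 1.172889) = 9.29438.

9.294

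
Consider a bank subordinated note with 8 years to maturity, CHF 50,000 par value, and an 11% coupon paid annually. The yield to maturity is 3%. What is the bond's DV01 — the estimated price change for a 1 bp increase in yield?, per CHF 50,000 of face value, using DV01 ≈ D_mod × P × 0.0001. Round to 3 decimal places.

CHF 46.943

Periodic yield y = 0.03.
  t   CF        PV=CF/(1+0.03)^t    t·PV
  1     5,500.00     5,339.8058     5,339.8058
  2     5,500.00     5,184.2775    10,368.5550
  3     5,500.00     5,033.2791    15,099.8374
  4     5,500.00     4,886.6788    19,546.7151
  5     5,500.00     4,744.3483    23,721.7416
  6     5,500.00     4,606.1634    27,636.9805
  7     5,500.00     4,472.0033    31,304.0232
  8    55,500.00    43,812.2125   350,497.7000
  Σ                 78,078.7688   483,515.3585
P = 78,078.7688; D_Mac = 6.19266 yrs; D_mod = 6.01229 yrs.
DV01 ≈ 6.01229 × 78,078.7688 × 0.0001 = 46.943239.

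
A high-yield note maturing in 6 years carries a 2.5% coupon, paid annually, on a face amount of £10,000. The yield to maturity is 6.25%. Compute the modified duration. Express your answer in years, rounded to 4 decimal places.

5.2710 years

Periodic yield y = 0.0625. First find Macaulay duration:
  t   CF        PV=CF/(1+0.0625)^t    t·PV
  1       250.00       235.2941       235.2941
  2       250.00       221.4533       442.9066
  3       250.00       208.4266       625.2799
  4       250.00       196.1662       784.6649
  5       250.00       184.6270       923.1352
  6    10,250.00     7,124.4318    42,746.5908
  Σ                  8,170.3991    45,757.8715
P = 8,170.3991; Macaulay duration = 45,757.8715 / 8,170.3991 = 5.60045 years.
Modified duration = D_Mac / (1 + y) = 5.60045 / 1.0625 = 5.27101 years.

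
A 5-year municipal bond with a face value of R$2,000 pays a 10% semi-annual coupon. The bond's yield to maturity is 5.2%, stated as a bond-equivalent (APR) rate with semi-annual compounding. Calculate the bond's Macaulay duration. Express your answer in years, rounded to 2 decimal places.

Periodic yield y = 0.026. Discount each cash flow and weight by its period:
  t   CF        PV=CF/(1+0.026)^t    t·PV
  1       100.00        97.4659        97.4659
  2       100.00        94.9960       189.9920
  3       100.00        92.5887       277.7661
  4       100.00        90.2424       360.9695
  5       100.00        87.9555       439.7777
  6       100.00        85.7266       514.3599
  7       100.00        83.5542       584.8797
  8       100.00        81.4369       651.4950
  9       100.00        79.3732       714.3586
  10    2,100.00     1,624.5971    16,245.9715
  Σ                  2,417.9366    20,077.0358
Price P = Σ PV = 2,417.9366.
Macaulay duration = Σ(t·PV) / P = 20,077.0358 / 2,417.9366 = 8.30338 half-year periods.
In years: 8.30338 / 2 = 4.15169 years.

4.15 years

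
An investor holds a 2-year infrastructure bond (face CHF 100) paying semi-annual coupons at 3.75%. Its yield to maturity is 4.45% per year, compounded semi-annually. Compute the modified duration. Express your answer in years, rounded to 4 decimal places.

1.9027 years

Periodic yield y = 0.02225. First find Macaulay duration:
  t   CF        PV=CF/(1+0.02225)^t    t·PV
  1        1.875         1.8342         1.8342
  2        1.875         1.7943         3.5885
  3        1.875         1.7552         5.2656
  4      101.875        93.2909       373.1635
  Σ                     98.6745       383.8518
P = 98.6745; Macaulay duration = 383.8518 / 98.6745 = 3.89008 half-year periods = 1.94504 years.
Modified duration = D_Mac / (1 + y) = 1.94504 / 1.02225 = 1.90270 years.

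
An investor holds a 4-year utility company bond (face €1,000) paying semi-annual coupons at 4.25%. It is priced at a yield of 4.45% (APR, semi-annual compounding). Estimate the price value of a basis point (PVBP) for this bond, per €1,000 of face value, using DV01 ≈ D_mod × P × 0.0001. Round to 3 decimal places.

€0.361

Periodic yield y = 0.02225.
  t   CF        PV=CF/(1+0.02225)^t    t·PV
  1        21.25        20.7875        20.7875
  2        21.25        20.3350        40.6700
  3        21.25        19.8924        59.6773
  4        21.25        19.4594        77.8378
  5        21.25        19.0359        95.1795
  6        21.25        18.6216       111.7294
  7        21.25        18.2163       127.5138
  8     1,021.25       856.3970     6,851.1757
  Σ                    992.7450     7,384.5709
P = 992.7450; D_Mac = 7.43854 half-year periods = 3.71927 yrs; D_mod = 3.63832 yrs.
DV01 ≈ 3.63832 × 992.7450 × 0.0001 = 0.361192.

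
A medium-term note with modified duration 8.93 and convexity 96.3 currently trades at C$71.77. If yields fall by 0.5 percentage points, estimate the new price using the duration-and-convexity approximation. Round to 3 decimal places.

Duration effect: -D_mod·Δy = -8.93 × (-0.005) = +0.044650
Convexity effect: ½·C·(Δy)² = 0.5 × 96.3 × (-0.005)² = +0.00120375
ΔP/P ≈ +0.044650 + 0.00120375 = +0.04585375
New price ≈ 71.77 × (1 + 0.04585375) = 75.0609236375.

C$75.061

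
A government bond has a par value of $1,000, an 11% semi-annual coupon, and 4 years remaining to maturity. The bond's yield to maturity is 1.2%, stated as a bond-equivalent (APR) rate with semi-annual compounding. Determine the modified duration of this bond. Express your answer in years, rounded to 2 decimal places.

3.43 years

Periodic yield y = 0.006. First find Macaulay duration:
  t   CF        PV=CF/(1+0.006)^t    t·PV
  1        55.00        54.6720        54.6720
  2        55.00        54.3459       108.6918
  3        55.00        54.0218       162.0653
  4        55.00        53.6996       214.7983
  5        55.00        53.3793       266.8964
  6        55.00        53.0609       318.3655
  7        55.00        52.7445       369.2112
  8     1,055.00     1,005.7004     8,045.6030
  Σ                  1,381.6242     9,540.3035
P = 1,381.6242; Macaulay duration = 9,540.3035 / 1,381.6242 = 6.90514 half-year periods = 3.45257 years.
Modified duration = D_Mac / (1 + y) = 3.45257 / 1.006 = 3.43198 years.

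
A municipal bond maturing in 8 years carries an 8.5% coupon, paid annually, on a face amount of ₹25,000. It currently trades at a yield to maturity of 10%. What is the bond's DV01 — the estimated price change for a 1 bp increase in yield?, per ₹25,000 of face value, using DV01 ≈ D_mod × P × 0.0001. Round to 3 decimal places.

₹12.609

Periodic yield y = 0.1.
  t   CF        PV=CF/(1+0.1)^t    t·PV
  1     2,125.00     1,931.8182     1,931.8182
  2     2,125.00     1,756.1983     3,512.3967
  3     2,125.00     1,596.5440     4,789.6319
  4     2,125.00     1,451.4036     5,805.6144
  5     2,125.00     1,319.4578     6,597.2891
  6     2,125.00     1,199.5071     7,197.0426
  7     2,125.00     1,090.4610     7,633.2270
  8    27,125.00    12,654.0127   101,232.1015
  Σ                 22,999.4027   138,699.1213
P = 22,999.4027; D_Mac = 6.03055 yrs; D_mod = 5.48232 yrs.
DV01 ≈ 5.48232 × 22,999.4027 × 0.0001 = 12.609011.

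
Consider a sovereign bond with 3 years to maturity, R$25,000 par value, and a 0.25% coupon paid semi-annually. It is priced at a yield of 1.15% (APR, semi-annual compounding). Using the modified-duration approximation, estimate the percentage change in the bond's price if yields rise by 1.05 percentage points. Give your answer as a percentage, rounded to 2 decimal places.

Periodic yield y = 0.00575. Modified duration first:
  t   CF        PV=CF/(1+0.00575)^t    t·PV
  1        31.25        31.0713        31.0713
  2        31.25        30.8937        61.7874
  3        31.25        30.7171        92.1512
  4        31.25        30.5415       122.1659
  5        31.25        30.3669       151.8343
  6    25,031.25    24,184.7883   145,108.7298
  Σ                 24,338.3787   145,567.7400
P = 24,338.3787; D_Mac = 5.98100 half-year periods = 2.99050 yrs; D_mod = 2.99050/(1+0.00575) = 2.97340 yrs.
ΔP/P ≈ -D_mod · Δy = -2.97340 × (+0.0105) = -0.031221 = -3.1221%.

-3.12%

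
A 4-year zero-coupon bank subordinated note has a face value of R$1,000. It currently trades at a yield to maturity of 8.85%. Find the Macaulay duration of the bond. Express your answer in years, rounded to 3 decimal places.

A zero-coupon bond has a single cash flow at maturity, so its Macaulay duration equals its maturity: 4 years.

4.000 years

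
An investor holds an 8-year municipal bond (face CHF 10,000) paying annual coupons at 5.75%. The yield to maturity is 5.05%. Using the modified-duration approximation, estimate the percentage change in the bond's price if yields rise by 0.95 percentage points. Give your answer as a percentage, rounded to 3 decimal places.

Periodic yield y = 0.0505. Modified duration first:
  t   CF        PV=CF/(1+0.0505)^t    t·PV
  1       575.00       547.3584       547.3584
  2       575.00       521.0456     1,042.0912
  3       575.00       495.9977     1,487.9931
  4       575.00       472.1539     1,888.6158
  5       575.00       449.4564     2,247.2820
  6       575.00       427.8500     2,567.0998
  7       575.00       407.2822     2,850.9755
  8    10,575.00     7,130.3676    57,042.9411
  Σ                 10,451.5119    69,674.3568
P = 10,451.5119; D_Mac = 6.66644 yrs; D_mod = 6.66644/(1+0.0505) = 6.34597 yrs.
ΔP/P ≈ -D_mod · Δy = -6.34597 × (+0.0095) = -0.060287 = -6.0287%.

-6.029%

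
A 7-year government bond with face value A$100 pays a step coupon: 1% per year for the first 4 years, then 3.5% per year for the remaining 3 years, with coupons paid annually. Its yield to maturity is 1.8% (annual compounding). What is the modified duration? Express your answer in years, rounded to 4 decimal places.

Periodic yield y = 0.018. First find Macaulay duration:
  t   CF        PV=CF/(1+0.018)^t    t·PV
  1         1.00         0.9823         0.9823
  2         1.00         0.9649         1.9299
  3         1.00         0.9479         2.8437
  4         1.00         0.9311         3.7245
  5         3.50         3.2013        16.0066
  6         3.50         3.1447        18.8683
  7       103.50        91.3494       639.4461
  Σ                    101.5218       683.8014
P = 101.5218; Macaulay duration = 683.8014 / 101.5218 = 6.73552 years.
Modified duration = D_Mac / (1 + y) = 6.73552 / 1.018 = 6.61642 years.

6.6164 years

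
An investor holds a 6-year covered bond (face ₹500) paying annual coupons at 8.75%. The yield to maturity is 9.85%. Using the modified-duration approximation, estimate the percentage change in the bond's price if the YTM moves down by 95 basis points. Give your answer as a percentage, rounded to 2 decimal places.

+4.22%

Periodic yield y = 0.0985. Modified duration first:
  t   CF        PV=CF/(1+0.0985)^t    t·PV
  1        43.75        39.8270        39.8270
  2        43.75        36.2558        72.5117
  3        43.75        33.0049        99.0146
  4        43.75        30.0454       120.1816
  5        43.75        27.3513       136.7564
  6       543.75       309.4560     1,856.7360
  Σ                    475.9404     2,325.0272
P = 475.9404; D_Mac = 4.88512 yrs; D_mod = 4.88512/(1+0.0985) = 4.44708 yrs.
ΔP/P ≈ -D_mod · Δy = -4.44708 × (-0.0095) = +0.042247 = +4.2247%.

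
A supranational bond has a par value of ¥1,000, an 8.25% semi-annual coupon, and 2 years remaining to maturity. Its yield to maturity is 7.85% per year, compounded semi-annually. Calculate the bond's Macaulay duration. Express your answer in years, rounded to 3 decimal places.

Periodic yield y = 0.03925. Discount each cash flow and weight by its period:
  t   CF        PV=CF/(1+0.03925)^t    t·PV
  1        41.25        39.6921        39.6921
  2        41.25        38.1930        76.3860
  3        41.25        36.7506       110.2517
  4     1,041.25       892.6370     3,570.5480
  Σ                  1,007.2726     3,796.8777
Price P = Σ PV = 1,007.2726.
Macaulay duration = Σ(t·PV) / P = 3,796.8777 / 1,007.2726 = 3.76946 half-year periods.
In years: 3.76946 / 2 = 1.88473 years.

1.885 years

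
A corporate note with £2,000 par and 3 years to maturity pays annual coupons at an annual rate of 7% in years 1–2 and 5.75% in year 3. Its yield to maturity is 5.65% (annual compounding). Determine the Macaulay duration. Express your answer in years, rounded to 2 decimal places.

Periodic yield y = 0.0565. Discount each cash flow and weight by its year:
  t   CF        PV=CF/(1+0.0565)^t    t·PV
  1       140.00       132.5130       132.5130
  2       140.00       125.4264       250.8528
  3     2,115.00     1,793.5020     5,380.5060
  Σ                  2,051.4414     5,763.8719
Price P = Σ PV = 2,051.4414.
Macaulay duration = Σ(t·PV) / P = 5,763.8719 / 2,051.4414 = 2.80967 years.

2.81 years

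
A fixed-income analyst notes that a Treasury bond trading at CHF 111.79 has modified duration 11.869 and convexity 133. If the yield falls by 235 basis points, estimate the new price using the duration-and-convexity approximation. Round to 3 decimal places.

CHF 147.076

Duration effect: -D_mod·Δy = -11.869 × (-0.0235) = +0.2789215
Convexity effect: ½·C·(Δy)² = 0.5 × 133 × (-0.0235)² = +0.036724625
ΔP/P ≈ +0.2789215 + 0.036724625 = +0.315646125
New price ≈ 111.79 × (1 + 0.315646125) = 147.07608031375.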